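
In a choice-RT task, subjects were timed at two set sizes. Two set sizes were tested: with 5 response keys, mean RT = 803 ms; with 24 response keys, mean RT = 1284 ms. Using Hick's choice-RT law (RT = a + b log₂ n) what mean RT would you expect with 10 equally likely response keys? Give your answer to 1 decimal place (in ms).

RT is linear in log₂ n, so two points fix the line:
  b = (1284 − 803) / (log₂ 24 − log₂ 5) = 481 / (4.5850 − 2.3219) = 212.546 ms/bit
  a = 803 − 212.546 × 2.3219 = 309.482 ms
Then RT(10) = 309.482 + 212.546 × log₂ 10 = 309.482 + 212.546 × 3.3219 ≈ 1015.546 ms.

1015.5 ms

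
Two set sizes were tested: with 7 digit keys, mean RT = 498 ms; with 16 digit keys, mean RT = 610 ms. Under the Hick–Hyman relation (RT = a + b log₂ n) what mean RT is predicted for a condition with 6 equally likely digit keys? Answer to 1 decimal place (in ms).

Fit slope and intercept:
  b = (610 − 498) / (log₂ 16 − log₂ 7) = 112 / (4 − 2.8074) = 93.909 ms/bit
  a = 498 − 93.909 × 2.8074 = 234.364 ms
Then RT(6) = 234.364 + 93.909 × log₂ 6 = 234.364 + 93.909 × 2.5850 ≈ 477.115 ms.

477.1 ms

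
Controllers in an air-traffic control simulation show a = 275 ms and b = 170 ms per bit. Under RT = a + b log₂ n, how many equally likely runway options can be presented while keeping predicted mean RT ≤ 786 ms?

8

Information budget: (786 − 275)/170 = 3.0059 bits, so n ≤ 2^3.0059 = 8.033 → at most 8.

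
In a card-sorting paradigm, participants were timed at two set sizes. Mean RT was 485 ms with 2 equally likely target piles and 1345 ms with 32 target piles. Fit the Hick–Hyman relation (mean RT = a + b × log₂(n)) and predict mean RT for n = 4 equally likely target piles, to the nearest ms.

700 ms

With log₂ n on the abscissa the relation is linear; from the two conditions:
  b = (1345 − 485) / (log₂ 32 − log₂ 2) = 860 / (5 − 1) = 215 ms/bit
  a = 485 − 215 × 1 = 270 ms
Then RT(4) = 270 + 215 × log₂ 4 = 270 + 215 × 2 ≈ 700.000 ms.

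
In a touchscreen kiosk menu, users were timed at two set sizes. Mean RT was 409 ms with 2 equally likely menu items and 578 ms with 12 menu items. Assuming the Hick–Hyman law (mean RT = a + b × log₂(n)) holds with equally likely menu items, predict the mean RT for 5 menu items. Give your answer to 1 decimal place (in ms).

495.4 ms

RT is linear in log₂ n, so two points fix the line:
  b = (578 − 409) / (log₂ 12 − log₂ 2) = 169 / (3.5850 − 1) = 65.378 ms/bit
  a = 409 − 65.378 × 1 = 343.622 ms
Then RT(5) = 343.622 + 65.378 × log₂ 5 = 343.622 + 65.378 × 2.3219 ≈ 495.425 ms.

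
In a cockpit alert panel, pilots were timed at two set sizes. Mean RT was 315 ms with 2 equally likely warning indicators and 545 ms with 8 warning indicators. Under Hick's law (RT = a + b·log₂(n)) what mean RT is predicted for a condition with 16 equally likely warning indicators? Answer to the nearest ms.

Solve the two-equation system in a and b:
  b = (545 − 315) / (log₂ 8 − log₂ 2) = 230 / (3 − 1) = 115 ms/bit
  a = 315 − 115 × 1 = 200 ms
Then RT(16) = 200 + 115 × log₂ 16 = 200 + 115 × 4 ≈ 660.000 ms.

660 ms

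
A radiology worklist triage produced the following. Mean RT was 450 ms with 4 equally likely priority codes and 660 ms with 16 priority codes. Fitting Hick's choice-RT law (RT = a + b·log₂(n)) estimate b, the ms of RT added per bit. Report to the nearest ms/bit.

b = (RT₂ − RT₁)/(log₂ n₂ − log₂ n₁) = (660 − 450)/(4 − 2) = 105 ms/bit.

105 ms/bit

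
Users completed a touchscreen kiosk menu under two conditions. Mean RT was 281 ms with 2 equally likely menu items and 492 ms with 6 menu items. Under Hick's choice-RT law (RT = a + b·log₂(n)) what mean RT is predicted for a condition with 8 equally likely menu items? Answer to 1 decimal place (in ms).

Fit slope and intercept:
  b = (492 − 281) / (log₂ 6 − log₂ 2) = 211 / (2.5850 − 1) = 133.126 ms/bit
  a = 281 − 133.126 × 1 = 147.874 ms
Then RT(8) = 147.874 + 133.126 × log₂ 8 = 147.874 + 133.126 × 3 ≈ 547.252 ms.

547.3 ms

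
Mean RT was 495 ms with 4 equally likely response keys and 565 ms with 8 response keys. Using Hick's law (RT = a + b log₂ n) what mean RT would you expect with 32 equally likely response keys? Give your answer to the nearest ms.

Fit slope and intercept:
  b = (565 − 495) / (log₂ 8 − log₂ 4) = 70 / (3 − 2) = 70 ms/bit
  a = 495 − 70 × 2 = 355 ms
Then RT(32) = 355 + 70 × log₂ 32 = 355 + 70 × 5 ≈ 705.000 ms.

705 ms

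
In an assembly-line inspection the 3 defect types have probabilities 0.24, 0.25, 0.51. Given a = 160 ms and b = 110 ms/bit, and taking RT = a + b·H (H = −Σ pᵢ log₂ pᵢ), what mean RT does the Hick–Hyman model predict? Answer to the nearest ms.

Entropy contributions −pᵢ log₂ pᵢ: 0.4941, 0.5000, 0.4954; sum H = 1.4896 bits.
RT = a + bH = 160 + 110·1.4896 = 323.85 ms.

324 ms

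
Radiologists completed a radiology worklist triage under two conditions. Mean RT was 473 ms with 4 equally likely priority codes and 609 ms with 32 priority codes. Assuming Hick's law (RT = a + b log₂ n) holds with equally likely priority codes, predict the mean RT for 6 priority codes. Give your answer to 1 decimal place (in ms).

499.5 ms

Solve the two-equation system in a and b:
  b = (609 − 473) / (log₂ 32 − log₂ 4) = 136 / (5 − 2) = 45.333 ms/bit
  a = 473 − 45.333 × 2 = 382.333 ms
Then RT(6) = 382.333 + 45.333 × log₂ 6 = 382.333 + 45.333 × 2.5850 ≈ 499.518 ms.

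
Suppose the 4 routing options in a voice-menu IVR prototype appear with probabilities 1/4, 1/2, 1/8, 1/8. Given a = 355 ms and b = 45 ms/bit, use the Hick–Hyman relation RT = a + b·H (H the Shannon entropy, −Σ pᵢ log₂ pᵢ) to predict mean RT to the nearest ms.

Each term −pᵢ log₂ pᵢ: 0.25·2 + 0.5·1 + 0.125·3 + 0.125·3; summed, H = 1.750 bits.
Mean RT = a + bH = 355 + 45·1.750 = 433.75 ms.

434 ms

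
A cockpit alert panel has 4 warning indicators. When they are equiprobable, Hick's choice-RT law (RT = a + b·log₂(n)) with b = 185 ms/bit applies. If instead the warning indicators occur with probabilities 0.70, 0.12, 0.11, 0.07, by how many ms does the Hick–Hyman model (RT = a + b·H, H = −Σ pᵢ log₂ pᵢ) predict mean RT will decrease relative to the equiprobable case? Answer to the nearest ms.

121 ms

Equiprobable entropy H₀ = log₂ 4 = 2.0000 bits.
Skewed entropy H = −Σ pᵢ log₂ pᵢ = 1.3461 bits.
ΔRT = b·(H₀ − H) = 185 × 0.6539 = 120.97 ms.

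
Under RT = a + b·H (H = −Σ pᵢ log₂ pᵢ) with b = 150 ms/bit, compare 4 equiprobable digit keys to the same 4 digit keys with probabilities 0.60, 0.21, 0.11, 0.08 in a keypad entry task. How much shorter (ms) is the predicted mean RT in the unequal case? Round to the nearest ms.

The RT saving is b·ΔH. Equiprobable H₀ = log₂(4) = 2.0000 bits; with the given probabilities H = 1.5568 bits.
b·(H₀ − H) = 150 × (2.0000 − 1.5568) = 66.48 ms.

66 ms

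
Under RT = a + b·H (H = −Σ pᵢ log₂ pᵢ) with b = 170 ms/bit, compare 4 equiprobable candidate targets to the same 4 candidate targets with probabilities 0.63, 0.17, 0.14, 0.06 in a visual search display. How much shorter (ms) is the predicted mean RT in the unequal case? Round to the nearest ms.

86 ms

The RT saving is b·ΔH. Equiprobable H₀ = log₂(4) = 2.0000 bits; with the given probabilities H = 1.4952 bits.
b·(H₀ − H) = 170 × (2.0000 − 1.4952) = 85.82 ms.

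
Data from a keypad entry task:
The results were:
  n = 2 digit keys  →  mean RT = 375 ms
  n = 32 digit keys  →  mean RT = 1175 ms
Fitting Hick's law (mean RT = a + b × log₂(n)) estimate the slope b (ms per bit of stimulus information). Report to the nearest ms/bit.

Slope: b = (1175 − 375) / (log₂ 32 − log₂ 2) = 800/4.0000 = 200 ms/bit.

200 ms/bit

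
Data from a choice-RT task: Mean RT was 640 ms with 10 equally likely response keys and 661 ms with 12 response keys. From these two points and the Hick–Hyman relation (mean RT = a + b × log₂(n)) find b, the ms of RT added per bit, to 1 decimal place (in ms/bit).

Slope: b = (661 − 640) / (log₂ 12 − log₂ 10) = 21/0.2630 = 79.837 ms/bit.

79.8 ms/bit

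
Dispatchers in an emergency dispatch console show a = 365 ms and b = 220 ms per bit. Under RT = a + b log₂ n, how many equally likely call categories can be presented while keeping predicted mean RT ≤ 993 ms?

7

Set 365 + 220·log₂ n ≤ 993 → log₂ n ≤ (993 − 365)/220 = 2.8545.
So n ≤ 2^2.8545 = 7.233; the largest integer n is 7.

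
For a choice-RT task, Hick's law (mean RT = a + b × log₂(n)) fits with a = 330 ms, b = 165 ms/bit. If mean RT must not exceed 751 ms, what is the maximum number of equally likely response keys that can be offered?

5

Information budget: (751 − 330)/165 = 2.5515 bits, so n ≤ 2^2.5515 = 5.862 → at most 5.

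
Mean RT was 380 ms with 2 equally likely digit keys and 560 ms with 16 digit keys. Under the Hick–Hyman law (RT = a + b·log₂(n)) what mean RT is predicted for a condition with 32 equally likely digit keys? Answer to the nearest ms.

With log₂ n on the abscissa the relation is linear; from the two conditions:
  b = (560 − 380) / (log₂ 16 − log₂ 2) = 180 / (4 − 1) = 60 ms/bit
  a = 380 − 60 × 1 = 320 ms
Then RT(32) = 320 + 60 × log₂ 32 = 320 + 60 × 5 ≈ 620.000 ms.

620 ms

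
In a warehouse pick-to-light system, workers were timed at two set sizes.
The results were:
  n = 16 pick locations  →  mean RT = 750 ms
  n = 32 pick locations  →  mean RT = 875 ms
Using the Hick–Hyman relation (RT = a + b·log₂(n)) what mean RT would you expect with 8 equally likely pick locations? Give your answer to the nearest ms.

625 ms

Fit slope and intercept:
  b = (875 − 750) / (log₂ 32 − log₂ 16) = 125 / (5 − 4) = 125 ms/bit
  a = 750 − 125 × 4 = 250 ms
Then RT(8) = 250 + 125 × log₂ 8 = 250 + 125 × 3 ≈ 625.000 ms.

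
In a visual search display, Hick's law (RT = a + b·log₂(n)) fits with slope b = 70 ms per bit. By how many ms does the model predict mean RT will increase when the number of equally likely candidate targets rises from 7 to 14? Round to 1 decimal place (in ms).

70.0 ms

Only the slope matters, since a is common to both: ΔRT = b·log₂(n₂/n₁).
log₂(14) − log₂(7) = log₂(14/7) = log₂(2) = 1.
ΔRT = 70 × 1.0000 = 70.000 ms.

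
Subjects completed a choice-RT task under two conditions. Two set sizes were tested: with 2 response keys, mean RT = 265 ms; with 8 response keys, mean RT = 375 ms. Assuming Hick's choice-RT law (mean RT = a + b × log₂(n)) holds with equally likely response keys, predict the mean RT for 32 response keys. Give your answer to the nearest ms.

485 ms

Fit slope and intercept:
  b = (375 − 265) / (log₂ 8 − log₂ 2) = 110 / (3 − 1) = 55 ms/bit
  a = 265 − 55 × 1 = 210 ms
Then RT(32) = 210 + 55 × log₂ 32 = 210 + 55 × 5 ≈ 485.000 ms.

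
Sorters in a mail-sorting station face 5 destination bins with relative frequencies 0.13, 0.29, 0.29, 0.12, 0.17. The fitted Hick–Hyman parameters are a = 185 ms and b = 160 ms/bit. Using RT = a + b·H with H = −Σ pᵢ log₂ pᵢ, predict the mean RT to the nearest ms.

540 ms

Entropy contributions −pᵢ log₂ pᵢ: 0.3826, 0.5179, 0.5179, 0.3671, 0.4346; sum H = 2.2201 bits.
RT = a + bH = 185 + 160·2.2201 = 540.22 ms.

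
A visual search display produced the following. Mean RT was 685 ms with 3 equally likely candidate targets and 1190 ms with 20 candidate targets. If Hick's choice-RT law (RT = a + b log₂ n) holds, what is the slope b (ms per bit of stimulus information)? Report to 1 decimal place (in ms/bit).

184.5 ms/bit

Slope: b = (1190 − 685) / (log₂ 20 − log₂ 3) = 505/2.7370 = 184.511 ms/bit.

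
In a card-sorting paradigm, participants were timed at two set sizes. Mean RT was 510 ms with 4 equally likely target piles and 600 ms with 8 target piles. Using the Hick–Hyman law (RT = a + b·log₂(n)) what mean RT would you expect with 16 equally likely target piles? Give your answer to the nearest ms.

With log₂ n on the abscissa the relation is linear; from the two conditions:
  b = (600 − 510) / (log₂ 8 − log₂ 4) = 90 / (3 − 2) = 90 ms/bit
  a = 510 − 90 × 2 = 330 ms
Then RT(16) = 330 + 90 × log₂ 16 = 330 + 90 × 4 ≈ 690.000 ms.

690 ms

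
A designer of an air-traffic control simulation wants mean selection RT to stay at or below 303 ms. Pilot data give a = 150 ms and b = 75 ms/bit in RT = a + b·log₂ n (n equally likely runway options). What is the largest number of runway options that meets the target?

75·log₂ n ≤ 303 − 150 = 153, giving log₂ n ≤ 2.0400 and n ≤ 4.112. The largest whole number is 4.

4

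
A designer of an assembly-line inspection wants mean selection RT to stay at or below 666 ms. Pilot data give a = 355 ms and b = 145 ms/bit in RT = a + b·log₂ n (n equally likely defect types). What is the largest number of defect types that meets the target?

145·log₂ n ≤ 666 − 355 = 311, giving log₂ n ≤ 2.1448 and n ≤ 4.422. The largest whole number is 4.

4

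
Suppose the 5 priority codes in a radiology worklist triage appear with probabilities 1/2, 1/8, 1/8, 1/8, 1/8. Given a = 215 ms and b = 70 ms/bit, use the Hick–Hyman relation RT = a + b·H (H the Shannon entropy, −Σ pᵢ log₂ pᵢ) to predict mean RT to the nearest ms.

355 ms

H = −Σ pᵢ log₂ pᵢ = 0.5·1 + 0.125·3 + 0.125·3 + 0.125·3 + 0.125·3 = 2.000 bits.
RT = 215 + 70 × 2.000 = 355.00 ms.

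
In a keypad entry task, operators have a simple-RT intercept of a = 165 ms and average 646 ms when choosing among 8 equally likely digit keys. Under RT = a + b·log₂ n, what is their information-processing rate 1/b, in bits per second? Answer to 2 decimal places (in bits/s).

Choice component = 646 − 165 = 481 ms over log₂(8) = 3 bits.
b = 481 / 3 = 160.333 ms/bit, so 1/b = 6.237 bits/s.

6.24 bits/s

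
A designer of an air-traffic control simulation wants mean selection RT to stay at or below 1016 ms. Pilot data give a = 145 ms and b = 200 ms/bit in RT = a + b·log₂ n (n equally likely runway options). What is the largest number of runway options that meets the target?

Set 145 + 200·log₂ n ≤ 1016 → log₂ n ≤ (1016 − 145)/200 = 4.3550.
So n ≤ 2^4.3550 = 20.464; the largest integer n is 20.

20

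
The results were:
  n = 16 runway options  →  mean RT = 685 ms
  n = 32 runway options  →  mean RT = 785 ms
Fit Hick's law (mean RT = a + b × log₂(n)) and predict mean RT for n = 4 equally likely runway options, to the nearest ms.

Fit slope and intercept:
  b = (785 − 685) / (log₂ 32 − log₂ 16) = 100 / (5 − 4) = 100 ms/bit
  a = 685 − 100 × 4 = 285 ms
Then RT(4) = 285 + 100 × log₂ 4 = 285 + 100 × 2 ≈ 485.000 ms.

485 ms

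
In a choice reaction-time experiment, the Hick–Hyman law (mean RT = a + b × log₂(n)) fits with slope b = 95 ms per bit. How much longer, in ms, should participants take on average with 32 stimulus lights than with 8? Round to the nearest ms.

190 ms

The intercept a cancels: ΔRT = b·(log₂ n₂ − log₂ n₁) = b·log₂(n₂/n₁).
log₂(32) − log₂(8) = log₂(32/8) = log₂(4) = 2.
ΔRT = 95 × 2.0000 = 190.000 ms.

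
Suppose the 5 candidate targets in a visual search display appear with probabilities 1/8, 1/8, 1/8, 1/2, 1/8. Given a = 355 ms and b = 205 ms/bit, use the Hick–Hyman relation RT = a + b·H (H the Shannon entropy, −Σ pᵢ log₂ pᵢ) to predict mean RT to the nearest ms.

H = −Σ pᵢ log₂ pᵢ = 0.125·3 + 0.125·3 + 0.125·3 + 0.5·1 + 0.125·3 = 2.000 bits.
RT = 355 + 205 × 2.000 = 765.00 ms.

765 ms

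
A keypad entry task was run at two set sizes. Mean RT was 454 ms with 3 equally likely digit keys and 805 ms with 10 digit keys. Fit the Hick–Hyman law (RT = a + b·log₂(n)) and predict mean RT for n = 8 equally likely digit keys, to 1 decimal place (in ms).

RT is linear in log₂ n, so two points fix the line:
  b = (805 − 454) / (log₂ 10 − log₂ 3) = 351 / (3.3219 − 1.5850) = 202.077 ms/bit
  a = 454 − 202.077 × 1.5850 = 133.716 ms
Then RT(8) = 133.716 + 202.077 × log₂ 8 = 133.716 + 202.077 × 3 ≈ 739.946 ms.

739.9 ms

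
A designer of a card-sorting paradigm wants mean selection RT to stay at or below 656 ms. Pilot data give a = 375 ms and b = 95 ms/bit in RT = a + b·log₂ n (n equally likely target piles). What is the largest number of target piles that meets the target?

7

95·log₂ n ≤ 656 − 375 = 281, giving log₂ n ≤ 2.9579 and n ≤ 7.770. The largest whole number is 7.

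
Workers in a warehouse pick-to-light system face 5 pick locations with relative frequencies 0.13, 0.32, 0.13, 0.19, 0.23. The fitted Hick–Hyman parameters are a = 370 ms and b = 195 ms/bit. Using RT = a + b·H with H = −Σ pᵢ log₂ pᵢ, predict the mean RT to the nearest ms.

806 ms

Entropy contributions −pᵢ log₂ pᵢ: 0.3826, 0.5260, 0.3826, 0.4552, 0.4877; sum H = 2.2342 bits.
RT = a + bH = 370 + 195·2.2342 = 805.67 ms.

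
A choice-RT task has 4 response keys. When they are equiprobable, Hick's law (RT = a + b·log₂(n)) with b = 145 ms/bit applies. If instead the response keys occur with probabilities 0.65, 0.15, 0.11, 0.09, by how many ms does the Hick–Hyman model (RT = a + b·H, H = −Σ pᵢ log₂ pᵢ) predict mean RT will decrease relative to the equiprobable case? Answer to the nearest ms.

Equiprobable entropy H₀ = log₂ 4 = 2.0000 bits.
Skewed entropy H = −Σ pᵢ log₂ pᵢ = 1.4775 bits.
ΔRT = b·(H₀ − H) = 145 × 0.5225 = 75.77 ms.

76 ms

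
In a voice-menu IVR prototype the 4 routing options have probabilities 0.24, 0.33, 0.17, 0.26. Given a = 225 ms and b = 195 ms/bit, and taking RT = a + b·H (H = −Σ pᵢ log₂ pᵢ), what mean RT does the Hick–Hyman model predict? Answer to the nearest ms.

Entropy contributions −pᵢ log₂ pᵢ: 0.4941, 0.5278, 0.4346, 0.5053; sum H = 1.9618 bits.
RT = a + bH = 225 + 195·1.9618 = 607.56 ms.

608 ms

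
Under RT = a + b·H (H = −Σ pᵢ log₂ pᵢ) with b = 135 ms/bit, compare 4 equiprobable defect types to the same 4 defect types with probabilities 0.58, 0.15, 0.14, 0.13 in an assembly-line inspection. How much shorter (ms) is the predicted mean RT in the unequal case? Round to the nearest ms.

48 ms

The RT saving is b·ΔH. Equiprobable H₀ = log₂(4) = 2.0000 bits; with the given probabilities H = 1.6461 bits.
b·(H₀ − H) = 135 × (2.0000 − 1.6461) = 47.78 ms.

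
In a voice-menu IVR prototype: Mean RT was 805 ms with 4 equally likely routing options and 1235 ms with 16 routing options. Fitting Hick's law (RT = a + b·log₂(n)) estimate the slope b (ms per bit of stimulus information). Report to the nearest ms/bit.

215 ms/bit

b = (RT₂ − RT₁)/(log₂ n₂ − log₂ n₁) = (1235 − 805)/(4 − 2) = 215 ms/bit.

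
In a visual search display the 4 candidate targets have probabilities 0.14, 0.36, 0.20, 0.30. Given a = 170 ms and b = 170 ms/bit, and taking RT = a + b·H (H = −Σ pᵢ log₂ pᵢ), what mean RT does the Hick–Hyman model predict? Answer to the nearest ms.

Entropy contributions −pᵢ log₂ pᵢ: 0.3971, 0.5306, 0.4644, 0.5211; sum H = 1.9132 bits.
RT = a + bH = 170 + 170·1.9132 = 495.24 ms.

495 ms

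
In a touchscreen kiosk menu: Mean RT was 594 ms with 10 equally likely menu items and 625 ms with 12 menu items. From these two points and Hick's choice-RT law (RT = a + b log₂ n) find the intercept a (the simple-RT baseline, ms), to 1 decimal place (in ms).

202.5 ms

b = (RT₂ − RT₁)/(log₂ n₂ − log₂ n₁) = (625 − 594)/(3.5850 − 3.3219) = 117.855 ms/bit.
a = RT₁ − b·log₂ n₁ = 594 − 117.855 × 3.3219 = 202.493 ms.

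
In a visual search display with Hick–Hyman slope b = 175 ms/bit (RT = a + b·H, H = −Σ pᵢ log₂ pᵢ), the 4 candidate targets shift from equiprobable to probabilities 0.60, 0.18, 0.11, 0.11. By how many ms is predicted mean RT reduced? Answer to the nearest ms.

Equiprobable entropy H₀ = log₂ 4 = 2.0000 bits.
Skewed entropy H = −Σ pᵢ log₂ pᵢ = 1.5881 bits.
ΔRT = b·(H₀ − H) = 175 × 0.4119 = 72.09 ms.

72 ms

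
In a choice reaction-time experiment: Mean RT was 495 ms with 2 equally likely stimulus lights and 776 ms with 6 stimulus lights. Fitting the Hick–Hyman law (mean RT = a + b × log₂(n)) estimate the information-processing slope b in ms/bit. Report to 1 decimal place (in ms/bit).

177.3 ms/bit

b = (RT₂ − RT₁)/(log₂ n₂ − log₂ n₁) = (776 − 495)/(2.5850 − 1) = 177.291 ms/bit.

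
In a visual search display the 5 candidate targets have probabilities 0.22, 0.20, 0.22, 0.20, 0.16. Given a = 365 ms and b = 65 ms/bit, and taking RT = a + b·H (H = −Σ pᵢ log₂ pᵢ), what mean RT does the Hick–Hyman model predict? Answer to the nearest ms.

515 ms

H = 0.22·log₂(1/0.22) + 0.20·log₂(1/0.20) + 0.22·log₂(1/0.22) + 0.20·log₂(1/0.20) + 0.16·log₂(1/0.16) = 2.3129 bits.
RT = 365 + 65 × 2.3129 = 515.34 ms.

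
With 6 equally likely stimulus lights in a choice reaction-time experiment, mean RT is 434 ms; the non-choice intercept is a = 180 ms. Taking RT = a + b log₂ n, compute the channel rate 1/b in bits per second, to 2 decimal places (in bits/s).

10.18 bits/s

Choice component = 434 − 180 = 254 ms over log₂(6) = 2.5850 bits.
b = 254 / 2.5850 = 98.261 ms/bit, so 1/b = 10.177 bits/s.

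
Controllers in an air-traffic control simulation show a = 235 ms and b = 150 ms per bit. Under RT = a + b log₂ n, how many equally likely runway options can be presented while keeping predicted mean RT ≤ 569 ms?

4

Set 235 + 150·log₂ n ≤ 569 → log₂ n ≤ (569 − 235)/150 = 2.2267.
So n ≤ 2^2.2267 = 4.681; the largest integer n is 4.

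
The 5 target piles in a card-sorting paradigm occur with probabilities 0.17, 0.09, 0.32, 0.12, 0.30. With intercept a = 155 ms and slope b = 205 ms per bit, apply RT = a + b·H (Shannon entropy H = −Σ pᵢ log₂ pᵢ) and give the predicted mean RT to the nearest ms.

598 ms

Entropy contributions −pᵢ log₂ pᵢ: 0.4346, 0.3127, 0.5260, 0.3671, 0.5211; sum H = 2.1614 bits.
RT = a + bH = 155 + 205·2.1614 = 598.09 ms.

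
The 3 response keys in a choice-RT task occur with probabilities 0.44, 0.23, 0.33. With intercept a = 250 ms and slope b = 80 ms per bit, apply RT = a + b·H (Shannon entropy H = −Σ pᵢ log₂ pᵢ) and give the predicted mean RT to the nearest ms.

Entropy contributions −pᵢ log₂ pᵢ: 0.5211, 0.4877, 0.5278; sum H = 1.5366 bits.
RT = a + bH = 250 + 80·1.5366 = 372.93 ms.

373 ms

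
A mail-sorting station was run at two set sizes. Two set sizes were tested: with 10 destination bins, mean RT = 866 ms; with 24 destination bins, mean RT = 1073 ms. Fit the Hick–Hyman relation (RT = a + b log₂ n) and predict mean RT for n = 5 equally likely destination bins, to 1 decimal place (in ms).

702.1 ms

With log₂ n on the abscissa the relation is linear; from the two conditions:
  b = (1073 − 866) / (log₂ 24 − log₂ 10) = 207 / (4.5850 − 3.3219) = 163.891 ms/bit
  a = 866 − 163.891 × 3.3219 = 321.566 ms
Then RT(5) = 321.566 + 163.891 × log₂ 5 = 321.566 + 163.891 × 2.3219 ≈ 702.109 ms.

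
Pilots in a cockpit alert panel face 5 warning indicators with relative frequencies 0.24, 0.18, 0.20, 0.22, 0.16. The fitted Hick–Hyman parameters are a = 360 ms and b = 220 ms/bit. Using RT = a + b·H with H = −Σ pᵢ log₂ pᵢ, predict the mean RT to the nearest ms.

Entropy contributions −pᵢ log₂ pᵢ: 0.4941, 0.4453, 0.4644, 0.4806, 0.4230; sum H = 2.3074 bits.
RT = a + bH = 360 + 220·2.3074 = 867.63 ms.

868 ms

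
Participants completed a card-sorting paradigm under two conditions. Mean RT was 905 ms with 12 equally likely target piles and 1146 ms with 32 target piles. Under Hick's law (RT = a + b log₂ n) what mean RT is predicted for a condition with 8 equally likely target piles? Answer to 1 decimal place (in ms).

Fit slope and intercept:
  b = (1146 − 905) / (log₂ 32 − log₂ 12) = 241 / (5 − 3.5850) = 170.314 ms/bit
  a = 905 − 170.314 × 3.5850 = 294.432 ms
Then RT(8) = 294.432 + 170.314 × log₂ 8 = 294.432 + 170.314 × 3 ≈ 805.373 ms.

805.4 ms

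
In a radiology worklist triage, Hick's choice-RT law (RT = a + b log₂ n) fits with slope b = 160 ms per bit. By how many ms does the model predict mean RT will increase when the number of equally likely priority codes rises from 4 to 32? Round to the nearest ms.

The intercept a cancels: ΔRT = b·(log₂ n₂ − log₂ n₁) = b·log₂(n₂/n₁).
log₂(32) − log₂(4) = log₂(32/4) = log₂(8) = 3.
ΔRT = 160 × 3.0000 = 480.000 ms.

480 ms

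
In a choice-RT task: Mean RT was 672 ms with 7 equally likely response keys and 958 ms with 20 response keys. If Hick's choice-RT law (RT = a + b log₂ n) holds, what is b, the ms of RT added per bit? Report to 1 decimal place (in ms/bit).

188.8 ms/bit

b = (RT₂ − RT₁)/(log₂ n₂ − log₂ n₁) = (958 − 672)/(4.3219 − 2.8074) = 188.832 ms/bit.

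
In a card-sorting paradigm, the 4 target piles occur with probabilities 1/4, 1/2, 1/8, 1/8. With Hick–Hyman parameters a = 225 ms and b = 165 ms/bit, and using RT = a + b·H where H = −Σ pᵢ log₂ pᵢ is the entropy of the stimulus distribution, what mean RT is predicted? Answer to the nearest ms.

514 ms

H = −Σ pᵢ log₂ pᵢ = 0.25·2 + 0.5·1 + 0.125·3 + 0.125·3 = 1.750 bits.
RT = 225 + 165 × 1.750 = 513.75 ms.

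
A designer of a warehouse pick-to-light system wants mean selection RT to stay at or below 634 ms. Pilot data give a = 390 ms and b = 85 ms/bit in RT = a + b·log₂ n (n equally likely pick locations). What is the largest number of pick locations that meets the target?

7

85·log₂ n ≤ 634 − 390 = 244, giving log₂ n ≤ 2.8706 and n ≤ 7.314. The largest whole number is 7.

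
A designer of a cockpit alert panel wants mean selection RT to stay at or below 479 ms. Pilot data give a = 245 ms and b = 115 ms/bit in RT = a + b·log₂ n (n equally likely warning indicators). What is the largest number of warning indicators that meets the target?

Set 245 + 115·log₂ n ≤ 479 → log₂ n ≤ (479 − 245)/115 = 2.0348.
So n ≤ 2^2.0348 = 4.098; the largest integer n is 4.

4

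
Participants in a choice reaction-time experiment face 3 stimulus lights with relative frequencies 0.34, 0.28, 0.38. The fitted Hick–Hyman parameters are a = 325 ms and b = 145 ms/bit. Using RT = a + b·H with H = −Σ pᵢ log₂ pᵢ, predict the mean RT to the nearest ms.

553 ms

H = 0.34·log₂(1/0.34) + 0.28·log₂(1/0.28) + 0.38·log₂(1/0.38) = 1.5738 bits.
RT = 325 + 145 × 1.5738 = 553.21 ms.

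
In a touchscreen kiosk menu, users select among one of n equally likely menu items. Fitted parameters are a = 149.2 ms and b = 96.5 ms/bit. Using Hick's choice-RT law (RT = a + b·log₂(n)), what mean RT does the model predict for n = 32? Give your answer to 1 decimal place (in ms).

631.7 ms

log₂(32) = 5 bits, so RT = 149.2 + 96.5 × 5 ≈ 631.700 ms.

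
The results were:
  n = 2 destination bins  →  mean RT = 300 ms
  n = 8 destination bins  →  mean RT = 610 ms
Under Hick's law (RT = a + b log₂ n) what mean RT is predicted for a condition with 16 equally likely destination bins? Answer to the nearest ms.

Solve the two-equation system in a and b:
  b = (610 − 300) / (log₂ 8 − log₂ 2) = 310 / (3 − 1) = 155 ms/bit
  a = 300 − 155 × 1 = 145 ms
Then RT(16) = 145 + 155 × log₂ 16 = 145 + 155 × 4 ≈ 765.000 ms.

765 ms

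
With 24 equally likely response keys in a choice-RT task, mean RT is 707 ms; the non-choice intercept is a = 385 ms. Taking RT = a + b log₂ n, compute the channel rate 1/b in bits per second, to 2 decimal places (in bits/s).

14.24 bits/s

Choice component = 707 − 385 = 322 ms over log₂(24) = 4.5850 bits.
b = 322 / 4.5850 = 70.230 ms/bit, so 1/b = 14.239 bits/s.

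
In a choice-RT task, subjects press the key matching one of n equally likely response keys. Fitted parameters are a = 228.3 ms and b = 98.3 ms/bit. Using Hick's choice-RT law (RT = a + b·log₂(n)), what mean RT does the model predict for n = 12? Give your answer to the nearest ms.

log₂(12) = 3.5850 bits, so RT = 228.3 + 98.3 × 3.5850 ≈ 580.702 ms.

581 ms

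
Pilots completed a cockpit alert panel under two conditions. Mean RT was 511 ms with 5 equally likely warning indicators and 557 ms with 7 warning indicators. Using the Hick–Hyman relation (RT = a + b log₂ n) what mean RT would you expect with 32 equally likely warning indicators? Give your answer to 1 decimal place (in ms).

RT is linear in log₂ n, so two points fix the line:
  b = (557 − 511) / (log₂ 7 − log₂ 5) = 46 / (2.8074 − 2.3219) = 94.762 ms/bit
  a = 511 − 94.762 × 2.3219 = 290.970 ms
Then RT(32) = 290.970 + 94.762 × log₂ 32 = 290.970 + 94.762 × 5 ≈ 764.779 ms.

764.8 ms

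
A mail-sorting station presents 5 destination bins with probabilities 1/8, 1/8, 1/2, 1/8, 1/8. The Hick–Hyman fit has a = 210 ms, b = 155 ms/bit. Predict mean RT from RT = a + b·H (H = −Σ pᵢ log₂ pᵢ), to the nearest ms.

Each term −pᵢ log₂ pᵢ: 0.125·3 + 0.125·3 + 0.5·1 + 0.125·3 + 0.125·3; summed, H = 2.000 bits.
Mean RT = a + bH = 210 + 155·2.000 = 520.00 ms.

520 ms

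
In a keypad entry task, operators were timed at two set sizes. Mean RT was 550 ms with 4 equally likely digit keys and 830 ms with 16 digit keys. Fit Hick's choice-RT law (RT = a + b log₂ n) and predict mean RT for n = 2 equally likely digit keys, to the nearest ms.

410 ms

Solve the two-equation system in a and b:
  b = (830 − 550) / (log₂ 16 − log₂ 4) = 280 / (4 − 2) = 140 ms/bit
  a = 550 − 140 × 2 = 270 ms
Then RT(2) = 270 + 140 × log₂ 2 = 270 + 140 × 1 ≈ 410.000 ms.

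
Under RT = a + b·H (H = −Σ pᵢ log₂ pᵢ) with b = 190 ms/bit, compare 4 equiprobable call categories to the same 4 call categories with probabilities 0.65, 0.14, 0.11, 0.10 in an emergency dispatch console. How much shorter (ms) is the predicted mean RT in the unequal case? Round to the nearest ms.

98 ms

The RT saving is b·ΔH. Equiprobable H₀ = log₂(4) = 2.0000 bits; with the given probabilities H = 1.4836 bits.
b·(H₀ − H) = 190 × (2.0000 − 1.4836) = 98.12 ms.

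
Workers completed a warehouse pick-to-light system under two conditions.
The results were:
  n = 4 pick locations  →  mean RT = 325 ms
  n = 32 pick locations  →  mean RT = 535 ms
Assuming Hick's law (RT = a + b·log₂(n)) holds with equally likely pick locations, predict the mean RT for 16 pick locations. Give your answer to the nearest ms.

Fit slope and intercept:
  b = (535 − 325) / (log₂ 32 − log₂ 4) = 210 / (5 − 2) = 70 ms/bit
  a = 325 − 70 × 2 = 185 ms
Then RT(16) = 185 + 70 × log₂ 16 = 185 + 70 × 4 ≈ 465.000 ms.

465 ms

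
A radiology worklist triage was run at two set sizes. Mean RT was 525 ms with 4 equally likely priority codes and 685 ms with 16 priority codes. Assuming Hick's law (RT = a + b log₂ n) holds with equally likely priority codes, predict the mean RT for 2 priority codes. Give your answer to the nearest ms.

445 ms

Solve the two-equation system in a and b:
  b = (685 − 525) / (log₂ 16 − log₂ 4) = 160 / (4 − 2) = 80 ms/bit
  a = 525 − 80 × 2 = 365 ms
Then RT(2) = 365 + 80 × log₂ 2 = 365 + 80 × 1 ≈ 445.000 ms.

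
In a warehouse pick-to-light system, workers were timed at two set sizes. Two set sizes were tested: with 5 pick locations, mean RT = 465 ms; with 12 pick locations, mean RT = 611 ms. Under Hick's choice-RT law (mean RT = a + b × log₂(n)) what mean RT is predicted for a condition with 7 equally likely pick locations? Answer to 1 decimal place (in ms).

RT is linear in log₂ n, so two points fix the line:
  b = (611 − 465) / (log₂ 12 − log₂ 5) = 146 / (3.5850 − 2.3219) = 115.595 ms/bit
  a = 465 − 115.595 × 2.3219 = 196.598 ms
Then RT(7) = 196.598 + 115.595 × log₂ 7 = 196.598 + 115.595 × 2.8074 ≈ 521.113 ms.

521.1 ms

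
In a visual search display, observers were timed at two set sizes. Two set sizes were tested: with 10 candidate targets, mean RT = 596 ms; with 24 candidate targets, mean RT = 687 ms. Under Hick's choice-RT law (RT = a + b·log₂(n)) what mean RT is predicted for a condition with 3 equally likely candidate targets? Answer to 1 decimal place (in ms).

470.9 ms

Fit slope and intercept:
  b = (687 − 596) / (log₂ 24 − log₂ 10) = 91 / (4.5850 − 3.3219) = 72.049 ms/bit
  a = 596 − 72.049 × 3.3219 = 356.659 ms
Then RT(3) = 356.659 + 72.049 × log₂ 3 = 356.659 + 72.049 × 1.5850 ≈ 470.854 ms.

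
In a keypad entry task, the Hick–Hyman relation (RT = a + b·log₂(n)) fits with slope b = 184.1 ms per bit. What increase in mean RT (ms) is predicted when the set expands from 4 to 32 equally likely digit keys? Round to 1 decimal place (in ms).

ΔRT = (a + b log₂ n₂) − (a + b log₂ n₁) = b·(log₂ n₂ − log₂ n₁).
log₂(32) − log₂(4) = log₂(32/4) = log₂(8) = 3.
ΔRT = 184.1 × 3.0000 = 552.300 ms.

552.3 ms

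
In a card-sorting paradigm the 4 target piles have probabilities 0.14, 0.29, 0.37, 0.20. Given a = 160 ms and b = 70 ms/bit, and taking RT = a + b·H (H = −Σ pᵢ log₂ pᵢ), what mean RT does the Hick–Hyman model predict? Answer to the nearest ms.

294 ms

Entropy contributions −pᵢ log₂ pᵢ: 0.3971, 0.5179, 0.5307, 0.4644; sum H = 1.9101 bits.
RT = a + bH = 160 + 70·1.9101 = 293.71 ms.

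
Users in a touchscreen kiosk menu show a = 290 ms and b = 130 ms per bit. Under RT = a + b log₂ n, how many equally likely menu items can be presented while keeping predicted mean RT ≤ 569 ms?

Set 290 + 130·log₂ n ≤ 569 → log₂ n ≤ (569 − 290)/130 = 2.1462.
So n ≤ 2^2.1462 = 4.426; the largest integer n is 4.

4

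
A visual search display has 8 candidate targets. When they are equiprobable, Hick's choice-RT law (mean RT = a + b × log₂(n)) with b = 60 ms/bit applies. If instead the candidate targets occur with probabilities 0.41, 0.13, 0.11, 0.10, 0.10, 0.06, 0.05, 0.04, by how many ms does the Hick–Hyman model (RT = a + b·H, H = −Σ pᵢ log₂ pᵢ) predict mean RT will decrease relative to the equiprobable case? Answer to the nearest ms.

The RT saving is b·ΔH. Equiprobable H₀ = log₂(8) = 3.0000 bits; with the given probabilities H = 2.5701 bits.
b·(H₀ − H) = 60 × (3.0000 − 2.5701) = 25.79 ms.

26 ms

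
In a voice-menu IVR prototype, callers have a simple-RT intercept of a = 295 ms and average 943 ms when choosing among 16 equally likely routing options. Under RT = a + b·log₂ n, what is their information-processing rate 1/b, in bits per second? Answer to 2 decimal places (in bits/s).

6.17 bits/s

Choice component = 943 − 295 = 648 ms over log₂(16) = 4 bits.
b = 648 / 4 = 162.000 ms/bit, so 1/b = 6.173 bits/s.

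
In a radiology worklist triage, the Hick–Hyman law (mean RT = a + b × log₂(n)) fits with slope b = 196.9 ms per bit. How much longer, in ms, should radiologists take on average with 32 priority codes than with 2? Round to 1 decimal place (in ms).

ΔRT = (a + b log₂ n₂) − (a + b log₂ n₁) = b·(log₂ n₂ − log₂ n₁).
log₂(32) − log₂(2) = log₂(32/2) = log₂(16) = 4.
ΔRT = 196.9 × 4.0000 = 787.600 ms.

787.6 ms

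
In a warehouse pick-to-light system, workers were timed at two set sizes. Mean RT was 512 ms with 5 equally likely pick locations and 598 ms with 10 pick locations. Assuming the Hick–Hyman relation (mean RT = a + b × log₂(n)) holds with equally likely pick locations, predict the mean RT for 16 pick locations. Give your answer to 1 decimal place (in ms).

656.3 ms

RT is linear in log₂ n, so two points fix the line:
  b = (598 − 512) / (log₂ 10 − log₂ 5) = 86 / (3.3219 − 2.3219) = 86.000 ms/bit
  a = 512 − 86.000 × 2.3219 = 312.314 ms
Then RT(16) = 312.314 + 86.000 × log₂ 16 = 312.314 + 86.000 × 4 ≈ 656.314 ms.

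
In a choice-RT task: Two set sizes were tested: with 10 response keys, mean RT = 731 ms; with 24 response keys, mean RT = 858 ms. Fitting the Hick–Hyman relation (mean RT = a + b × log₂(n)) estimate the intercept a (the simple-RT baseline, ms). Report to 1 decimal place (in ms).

397.0 ms

Slope: b = (858 − 731) / (log₂ 24 − log₂ 10) = 127/1.2630 = 100.551 ms/bit.
Intercept: a = 731 − 100.551·log₂(10) = 396.975 ms.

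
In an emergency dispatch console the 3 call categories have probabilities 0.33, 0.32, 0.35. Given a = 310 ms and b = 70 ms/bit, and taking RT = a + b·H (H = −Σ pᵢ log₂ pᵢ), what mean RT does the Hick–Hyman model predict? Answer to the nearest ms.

421 ms

H = 0.33·log₂(1/0.33) + 0.32·log₂(1/0.32) + 0.35·log₂(1/0.35) = 1.5840 bits.
RT = 310 + 70 × 1.5840 = 420.88 ms.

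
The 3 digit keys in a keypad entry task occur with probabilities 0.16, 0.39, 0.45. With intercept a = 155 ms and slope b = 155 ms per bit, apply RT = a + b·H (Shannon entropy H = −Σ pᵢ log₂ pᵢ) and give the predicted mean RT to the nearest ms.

383 ms

H = 0.16·log₂(1/0.16) + 0.39·log₂(1/0.39) + 0.45·log₂(1/0.45) = 1.4712 bits.
RT = 155 + 155 × 1.4712 = 383.04 ms.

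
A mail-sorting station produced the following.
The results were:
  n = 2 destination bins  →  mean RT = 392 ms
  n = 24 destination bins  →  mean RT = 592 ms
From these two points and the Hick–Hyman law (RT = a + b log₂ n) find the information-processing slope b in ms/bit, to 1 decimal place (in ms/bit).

55.8 ms/bit

The slope on a log₂ axis is (592 − 392) / (4.5850 − 1) = 55.789 ms/bit.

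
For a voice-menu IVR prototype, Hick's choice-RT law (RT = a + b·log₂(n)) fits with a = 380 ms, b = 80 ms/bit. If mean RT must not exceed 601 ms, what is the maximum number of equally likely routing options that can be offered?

Set 380 + 80·log₂ n ≤ 601 → log₂ n ≤ (601 − 380)/80 = 2.7625.
So n ≤ 2^2.7625 = 6.786; the largest integer n is 6.

6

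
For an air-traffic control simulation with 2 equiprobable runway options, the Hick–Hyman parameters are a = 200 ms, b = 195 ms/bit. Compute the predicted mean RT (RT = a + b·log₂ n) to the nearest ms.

395 ms

log₂(2) = 1 bits, so RT = 200 + 195 × 1 ≈ 395.000 ms.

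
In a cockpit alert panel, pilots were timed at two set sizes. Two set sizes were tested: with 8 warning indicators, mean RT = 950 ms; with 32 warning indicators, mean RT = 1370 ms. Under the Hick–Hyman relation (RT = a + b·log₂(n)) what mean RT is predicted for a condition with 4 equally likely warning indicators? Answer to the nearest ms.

Solve the two-equation system in a and b:
  b = (1370 − 950) / (log₂ 32 − log₂ 8) = 420 / (5 − 3) = 210 ms/bit
  a = 950 − 210 × 3 = 320 ms
Then RT(4) = 320 + 210 × log₂ 4 = 320 + 210 × 2 ≈ 740.000 ms.

740 ms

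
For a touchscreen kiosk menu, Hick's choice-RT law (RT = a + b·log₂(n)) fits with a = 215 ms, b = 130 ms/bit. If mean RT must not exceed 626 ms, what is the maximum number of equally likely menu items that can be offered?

8

Information budget: (626 − 215)/130 = 3.1615 bits, so n ≤ 2^3.1615 = 8.948 → at most 8.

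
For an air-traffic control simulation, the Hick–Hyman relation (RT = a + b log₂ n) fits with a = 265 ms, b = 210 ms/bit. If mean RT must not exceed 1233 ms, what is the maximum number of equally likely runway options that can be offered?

Information budget: (1233 − 265)/210 = 4.6095 bits, so n ≤ 2^4.6095 = 24.412 → at most 24.

24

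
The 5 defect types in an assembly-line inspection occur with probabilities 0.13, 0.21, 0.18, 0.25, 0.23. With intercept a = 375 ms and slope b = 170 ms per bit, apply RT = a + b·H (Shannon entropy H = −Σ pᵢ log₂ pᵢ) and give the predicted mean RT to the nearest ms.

H = 0.13·log₂(1/0.13) + 0.21·log₂(1/0.21) + 0.18·log₂(1/0.18) + 0.25·log₂(1/0.25) + 0.23·log₂(1/0.23) = 2.2884 bits.
RT = 375 + 170 × 2.2884 = 764.04 ms.

764 ms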